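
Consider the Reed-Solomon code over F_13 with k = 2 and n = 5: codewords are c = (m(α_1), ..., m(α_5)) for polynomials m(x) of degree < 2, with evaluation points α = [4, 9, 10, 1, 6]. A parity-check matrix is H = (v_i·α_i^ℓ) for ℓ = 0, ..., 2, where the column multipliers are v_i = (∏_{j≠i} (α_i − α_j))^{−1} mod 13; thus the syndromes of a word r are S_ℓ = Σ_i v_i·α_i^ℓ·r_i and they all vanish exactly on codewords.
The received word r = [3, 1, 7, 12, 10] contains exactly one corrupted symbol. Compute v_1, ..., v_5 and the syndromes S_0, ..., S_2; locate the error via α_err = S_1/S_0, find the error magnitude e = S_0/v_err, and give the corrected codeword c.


S = (6, 8, 2), error at position 3, error magnitude e = 9, c = [3, 1, 11, 12, 10].

Step 1: column multipliers v_i = (∏_{j≠i}(α_i − α_j))^{−1} mod 13.
  i = 1 (α = 4): (4−9)(4−10)(4−1)(4−6) = (−5)·(−6)·3·(−2) = −180 ≡ 2, so v_1 = 2^{−1} = 7 (mod 13).
  i = 2 (α = 9): (9−4)(9−10)(9−1)(9−6) = 5·(−1)·8·3 = −120 ≡ 10, so v_2 = 10^{−1} = 4 (mod 13).
  i = 3 (α = 10): (10−4)(10−9)(10−1)(10−6) = 6·1·9·4 = 216 ≡ 8, so v_3 = 8^{−1} = 5 (mod 13).
  i = 4 (α = 1): (1−4)(1−9)(1−10)(1−6) = (−3)·(−8)·(−9)·(−5) = 1080 ≡ 1, so v_4 = 1^{−1} = 1 (mod 13).
  i = 5 (α = 6): (6−4)(6−9)(6−10)(6−1) = 2·(−3)·(−4)·5 = 120 ≡ 3, so v_5 = 3^{−1} = 9 (mod 13).
  v = [7, 4, 5, 1, 9].
Step 2: syndromes of r = [3, 1, 7, 12, 10] (all sums mod 13).
  S_0 = Σ v_i r_i = 7·3 + 4·1 + 5·7 + 1·12 + 9·10 = 162 ≡ 6.
  S_1 = Σ v_i α_i r_i = 7·4·3 + 4·9·1 + 5·10·7 + 1·1·12 + 9·6·10 = 1022 ≡ 8.
  α_i^2 mod 13 = [3, 3, 9, 1, 10].
  S_2 = Σ v_i α_i^2 r_i = 7·3·3 + 4·3·1 + 5·9·7 + 1·1·12 + 9·10·10 = 1302 ≡ 2.
  S = (6, 8, 2) ≠ 0, so r is not a codeword (an error is present).
Step 3: locate the error. For a single error e at position i, S_ℓ = v_i·e·α_i^ℓ, so α_err = S_1/S_0.
  S_0^{−1} = 6^{−1} = 11 (mod 13), so α_err = 8·11 = 88 ≡ 10 = α_3. Error position i = 3.
  Consistency check: S_2/S_1 = 2·5 = 10 ≡ 10 = α_err ✓ (single-error assumption holds).
Step 4: error magnitude e = S_0/v_3 = S_0·∏_{j≠3}(α_3 − α_j) = 6·8 = 48 ≡ 9 (mod 13).
Step 5: correct position 3: c_3 = r_3 − e = 7 − 9 ≡ 11 (mod 13). Hence c = [3, 1, 11, 12, 10].
  Check: interpolating c through the α_i gives m(x) = 2 + 10·x (degree < 2) with m(α_i) = c_i for every i, so c is indeed a codeword.


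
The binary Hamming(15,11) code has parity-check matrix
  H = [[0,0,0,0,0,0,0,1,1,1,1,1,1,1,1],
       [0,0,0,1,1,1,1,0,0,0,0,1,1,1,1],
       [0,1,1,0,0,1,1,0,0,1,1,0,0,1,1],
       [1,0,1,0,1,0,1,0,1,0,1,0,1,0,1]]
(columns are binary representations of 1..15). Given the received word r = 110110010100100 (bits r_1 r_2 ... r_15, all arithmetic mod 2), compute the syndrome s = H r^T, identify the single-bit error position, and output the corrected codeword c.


s = (1, 1, 0, 1)^T, error position = 13, corrected codeword c = 110110010100000

Compute s = H r^T mod 2 one row at a time:
  s_1 = 1 + 0 + 1 + 0 + 0 + 1 + 0 + 0 = 3 ≡ 1 (mod 2).
  s_2 = 1 + 1 + 0 + 0 + 0 + 1 + 0 + 0 = 3 ≡ 1 (mod 2).
  s_3 = 1 + 0 + 0 + 0 + 1 + 0 + 0 + 0 = 2 ≡ 0 (mod 2).
  s_4 = 1 + 0 + 1 + 0 + 0 + 0 + 1 + 0 = 3 ≡ 1 (mod 2).
s = (1, 1, 0, 1)^T — this equals column 13 of H (binary 1101), so error is at position 13.
Correct: flip bit 13 of r = 110110010100100 to get c = 110110010100000.


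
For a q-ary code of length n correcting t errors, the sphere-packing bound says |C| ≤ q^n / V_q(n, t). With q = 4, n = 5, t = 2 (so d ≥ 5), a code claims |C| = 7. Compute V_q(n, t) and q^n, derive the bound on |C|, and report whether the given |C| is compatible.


V_q(n, t) = 106, q^n = 1024, Hamming bound = 9, |C| = 7 ≤ bound (satisfied).

Step 1: Compute V_q(n, t) = Σ_{j=0}^2 C(n, j) (q−1)^j.
  j = 0: C(5,0)·(3)^0 = 1·1 = 1.
  j = 1: C(5,1)·(3)^1 = 5·3 = 15.
  j = 2: C(5,2)·(3)^2 = 10·9 = 90.
  V_q(n, t) = 1 + 15 + 90 = 106.
Step 2: q^n = 4^5 = 1024.
Step 3: Hamming bound ⌊q^n / V_q(n,t)⌋ = ⌊1024/106⌋ = 9.
Step 4: Compare |C| = 7 to 9: satisfied.
The claimed |C| lies below the Hamming bound.


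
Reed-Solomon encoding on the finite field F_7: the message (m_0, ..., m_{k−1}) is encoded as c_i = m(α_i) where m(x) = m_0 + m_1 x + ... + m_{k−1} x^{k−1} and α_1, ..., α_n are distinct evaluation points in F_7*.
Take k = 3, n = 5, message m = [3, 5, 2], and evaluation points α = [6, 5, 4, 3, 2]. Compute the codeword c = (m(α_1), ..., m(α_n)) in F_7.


c = [0, 1, 6, 1, 0]

Message polynomial: m(x) = 3 + 5·x + 2·x^2 (mod 7).
For each evaluation point α_i, compute m(α_i) mod 7:
  α_1 = 6: Horner steps 2 → 3 → 0, so m(6) = 0.
  α_2 = 5: Horner steps 2 → 1 → 1, so m(5) = 1.
  α_3 = 4: Horner steps 2 → 6 → 6, so m(4) = 6.
  α_4 = 3: Horner steps 2 → 4 → 1, so m(3) = 1.
  α_5 = 2: Horner steps 2 → 2 → 0, so m(2) = 0.
Codeword c = [0, 1, 6, 1, 0] ∈ F_7^5.


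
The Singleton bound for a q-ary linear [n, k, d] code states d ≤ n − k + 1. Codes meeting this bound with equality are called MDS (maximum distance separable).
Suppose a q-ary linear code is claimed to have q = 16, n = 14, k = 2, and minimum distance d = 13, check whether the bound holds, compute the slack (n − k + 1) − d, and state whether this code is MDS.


Singleton RHS = n − k + 1 = 13, slack = 0, bound satisfied, MDS.

Singleton bound: d ≤ n − k + 1.
Here n = 14, k = 2, so n − k + 1 = 13.
Given d = 13, check d ≤ 13: YES.
Slack = (n − k + 1) − d = 0.
The code is MDS (slack = 0).
Description: the claimed parameters are [14, 2, 13]_16; such a code would be MDS (meets Singleton bound).


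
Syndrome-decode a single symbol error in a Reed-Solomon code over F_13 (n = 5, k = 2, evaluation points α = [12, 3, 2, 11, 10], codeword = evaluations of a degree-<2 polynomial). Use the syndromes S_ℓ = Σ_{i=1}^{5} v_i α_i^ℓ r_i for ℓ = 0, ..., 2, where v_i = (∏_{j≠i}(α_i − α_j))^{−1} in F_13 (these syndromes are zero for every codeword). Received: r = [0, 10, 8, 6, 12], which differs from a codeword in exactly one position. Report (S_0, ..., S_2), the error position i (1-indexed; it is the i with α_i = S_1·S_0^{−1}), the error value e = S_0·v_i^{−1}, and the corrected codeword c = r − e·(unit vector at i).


S = (7, 8, 11), error at position 2, error magnitude e = 8, c = [0, 2, 8, 6, 12].

Step 1: column multipliers v_i = (∏_{j≠i}(α_i − α_j))^{−1} mod 13.
  i = 1 (α = 12): (12−3)(12−2)(12−11)(12−10) = 9·10·1·2 = 180 ≡ 11, so v_1 = 11^{−1} = 6 (mod 13).
  i = 2 (α = 3): (3−12)(3−2)(3−11)(3−10) = (−9)·1·(−8)·(−7) = −504 ≡ 3, so v_2 = 3^{−1} = 9 (mod 13).
  i = 3 (α = 2): (2−12)(2−3)(2−11)(2−10) = (−10)·(−1)·(−9)·(−8) = 720 ≡ 5, so v_3 = 5^{−1} = 8 (mod 13).
  i = 4 (α = 11): (11−12)(11−3)(11−2)(11−10) = (−1)·8·9·1 = −72 ≡ 6, so v_4 = 6^{−1} = 11 (mod 13).
  i = 5 (α = 10): (10−12)(10−3)(10−2)(10−11) = (−2)·7·8·(−1) = 112 ≡ 8, so v_5 = 8^{−1} = 5 (mod 13).
  v = [6, 9, 8, 11, 5].
Step 2: syndromes of r = [0, 10, 8, 6, 12] (all sums mod 13).
  S_0 = Σ v_i r_i = 6·0 + 9·10 + 8·8 + 11·6 + 5·12 = 280 ≡ 7.
  S_1 = Σ v_i α_i r_i = 6·12·0 + 9·3·10 + 8·2·8 + 11·11·6 + 5·10·12 = 1724 ≡ 8.
  α_i^2 mod 13 = [1, 9, 4, 4, 9].
  S_2 = Σ v_i α_i^2 r_i = 6·1·0 + 9·9·10 + 8·4·8 + 11·4·6 + 5·9·12 = 1870 ≡ 11.
  S = (7, 8, 11) ≠ 0, so r is not a codeword (an error is present).
Step 3: locate the error. For a single error e at position i, S_ℓ = v_i·e·α_i^ℓ, so α_err = S_1/S_0.
  S_0^{−1} = 7^{−1} = 2 (mod 13), so α_err = 8·2 = 16 ≡ 3 = α_2. Error position i = 2.
  Consistency check: S_2/S_1 = 11·5 = 55 ≡ 3 = α_err ✓ (single-error assumption holds).
Step 4: error magnitude e = S_0/v_2 = S_0·∏_{j≠2}(α_2 − α_j) = 7·3 = 21 ≡ 8 (mod 13).
Step 5: correct position 2: c_2 = r_2 − e = 10 − 8 ≡ 2 (mod 13). Hence c = [0, 2, 8, 6, 12].
  Check: interpolating c through the α_i gives m(x) = 7 + 7·x (degree < 2) with m(α_i) = c_i for every i, so c is indeed a codeword.


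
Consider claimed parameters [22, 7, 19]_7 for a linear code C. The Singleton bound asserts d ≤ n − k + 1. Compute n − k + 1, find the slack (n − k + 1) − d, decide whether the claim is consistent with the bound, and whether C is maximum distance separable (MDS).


Singleton RHS = n − k + 1 = 16, slack = -3, bound violated (no such code; not MDS).

Singleton bound: d ≤ n − k + 1.
Here n = 22, k = 7, so n − k + 1 = 16.
Given d = 19, check d ≤ 16: NO.
Slack = (n − k + 1) − d = -3.
The slack is negative: d = 19 exceeds n − k + 1 = 16 by 3, so the Singleton bound is violated and no linear [22, 7, 19]_7 code can exist. In particular it is not MDS (MDS requires d = n − k + 1 exactly).
Description: the claimed parameters are [22, 7, 19]_7; such a code would be impossible (violates the Singleton bound).


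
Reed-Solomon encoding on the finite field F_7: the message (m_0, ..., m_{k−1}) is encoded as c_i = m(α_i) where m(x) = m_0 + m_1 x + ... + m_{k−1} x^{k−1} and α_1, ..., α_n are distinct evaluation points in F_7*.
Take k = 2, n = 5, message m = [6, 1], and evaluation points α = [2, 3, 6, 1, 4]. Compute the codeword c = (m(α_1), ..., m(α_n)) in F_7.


c = [1, 2, 5, 0, 3]

Message polynomial: m(x) = 6 + 1·x (mod 7).
For each evaluation point α_i, compute m(α_i) mod 7:
  α_1 = 2: Horner steps 1 → 1, so m(2) = 1.
  α_2 = 3: Horner steps 1 → 2, so m(3) = 2.
  α_3 = 6: Horner steps 1 → 5, so m(6) = 5.
  α_4 = 1: Horner steps 1 → 0, so m(1) = 0.
  α_5 = 4: Horner steps 1 → 3, so m(4) = 3.
Codeword c = [1, 2, 5, 0, 3] ∈ F_7^5.


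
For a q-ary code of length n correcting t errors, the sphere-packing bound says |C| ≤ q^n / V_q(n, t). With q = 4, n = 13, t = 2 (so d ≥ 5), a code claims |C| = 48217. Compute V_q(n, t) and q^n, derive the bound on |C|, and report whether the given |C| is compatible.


V_q(n, t) = 742, q^n = 67108864, Hamming bound = 90443, |C| = 48217 ≤ bound (satisfied).

Step 1: Compute V_q(n, t) = Σ_{j=0}^2 C(n, j) (q−1)^j.
  j = 0: C(13,0)·(3)^0 = 1·1 = 1.
  j = 1: C(13,1)·(3)^1 = 13·3 = 39.
  j = 2: C(13,2)·(3)^2 = 78·9 = 702.
  V_q(n, t) = 1 + 39 + 702 = 742.
Step 2: q^n = 4^13 = 67108864.
Step 3: Hamming bound ⌊q^n / V_q(n,t)⌋ = ⌊67108864/742⌋ = 90443.
Step 4: Compare |C| = 48217 to 90443: satisfied.
The claimed |C| lies below the Hamming bound.


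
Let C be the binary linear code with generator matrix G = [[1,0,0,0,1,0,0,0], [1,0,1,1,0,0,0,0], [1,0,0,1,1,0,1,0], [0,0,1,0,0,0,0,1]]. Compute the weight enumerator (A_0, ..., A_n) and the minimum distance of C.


Weight distribution: A_0 = 1, A_2 = 3, A_3 = 8, A_4 = 3, A_6 = 1. Minimum distance d = 2.

Enumerate all 2^4 = 16 messages m ∈ F_2^4.
For each, compute codeword c = mG in F_2^8, then tally its weight.
  m = 0000 → c = 00000000, weight = 0.
  m = 1000 → c = 10001000, weight = 2.
  m = 0100 → c = 10110000, weight = 3.
  m = 1100 → c = 00111000, weight = 3.
  m = 0010 → c = 10011010, weight = 4.
  m = 1010 → c = 00010010, weight = 2.
  m = 0110 → c = 00101010, weight = 3.
  m = 1110 → c = 10100010, weight = 3.
  m = 0001 → c = 00100001, weight = 2.
  m = 1001 → c = 10101001, weight = 4.
  m = 0101 → c = 10010001, weight = 3.
  m = 1101 → c = 00011001, weight = 3.
  m = 0011 → c = 10111011, weight = 6.
  m = 1011 → c = 00110011, weight = 4.
  m = 0111 → c = 00001011, weight = 3.
  m = 1111 → c = 10000011, weight = 3.
Tally weights:
  weight 0: 1 codewords.
  weight 2: 3 codewords.
  weight 3: 8 codewords.
  weight 4: 3 codewords.
  weight 6: 1 codewords.
Minimum distance d = smallest w > 0 with A_w > 0 = 2.
Sanity: Σ A_w = 16 = 2^4 = 16 ✓.


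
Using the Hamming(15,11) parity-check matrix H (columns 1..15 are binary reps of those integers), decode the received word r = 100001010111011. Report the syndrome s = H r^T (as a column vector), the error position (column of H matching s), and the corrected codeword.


s = (0, 0, 1, 1)^T, error position = 3, corrected codeword c = 101001010111011

Compute s = H r^T mod 2 one row at a time:
  s_1 = 1 + 0 + 1 + 1 + 1 + 0 + 1 + 1 = 6 ≡ 0 (mod 2).
  s_2 = 0 + 0 + 1 + 0 + 1 + 0 + 1 + 1 = 4 ≡ 0 (mod 2).
  s_3 = 0 + 0 + 1 + 0 + 1 + 1 + 1 + 1 = 5 ≡ 1 (mod 2).
  s_4 = 1 + 0 + 0 + 0 + 0 + 1 + 0 + 1 = 3 ≡ 1 (mod 2).
s = (0, 0, 1, 1)^T — this equals column 3 of H (binary 0011), so error is at position 3.
Correct: flip bit 3 of r = 100001010111011 to get c = 101001010111011.


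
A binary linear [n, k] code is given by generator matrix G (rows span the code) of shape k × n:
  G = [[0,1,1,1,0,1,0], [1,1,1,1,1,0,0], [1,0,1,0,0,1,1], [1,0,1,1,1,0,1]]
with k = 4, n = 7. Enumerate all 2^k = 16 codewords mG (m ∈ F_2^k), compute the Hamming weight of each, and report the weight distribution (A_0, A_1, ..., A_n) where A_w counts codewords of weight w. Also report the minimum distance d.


Weight distribution: A_0 = 1, A_2 = 2, A_3 = 4, A_4 = 5, A_5 = 4. Minimum distance d = 2.

Enumerate all 2^4 = 16 messages m ∈ F_2^4.
For each, compute codeword c = mG in F_2^7, then tally its weight.
  m = 0000 → c = 0000000, weight = 0.
  m = 1000 → c = 0111010, weight = 4.
  m = 0100 → c = 1111100, weight = 5.
  m = 1100 → c = 1000110, weight = 3.
  m = 0010 → c = 1010011, weight = 4.
  m = 1010 → c = 1101001, weight = 4.
  m = 0110 → c = 0101111, weight = 5.
  m = 1110 → c = 0010101, weight = 3.
  m = 0001 → c = 1011101, weight = 5.
  m = 1001 → c = 1100111, weight = 5.
  m = 0101 → c = 0100001, weight = 2.
  m = 1101 → c = 0011011, weight = 4.
  m = 0011 → c = 0001110, weight = 3.
  m = 1011 → c = 0110100, weight = 3.
  m = 0111 → c = 1110010, weight = 4.
  m = 1111 → c = 1001000, weight = 2.
Tally weights:
  weight 0: 1 codewords.
  weight 2: 2 codewords.
  weight 3: 4 codewords.
  weight 4: 5 codewords.
  weight 5: 4 codewords.
Minimum distance d = smallest w > 0 with A_w > 0 = 2.
Sanity: Σ A_w = 16 = 2^4 = 16 ✓.


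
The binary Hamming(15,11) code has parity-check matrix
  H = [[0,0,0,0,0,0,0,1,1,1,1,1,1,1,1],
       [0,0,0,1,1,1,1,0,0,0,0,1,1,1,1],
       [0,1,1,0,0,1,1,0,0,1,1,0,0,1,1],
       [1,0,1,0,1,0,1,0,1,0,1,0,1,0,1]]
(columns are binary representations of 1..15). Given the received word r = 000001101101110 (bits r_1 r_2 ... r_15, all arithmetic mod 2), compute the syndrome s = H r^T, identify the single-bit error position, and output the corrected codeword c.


s = (1, 1, 0, 1)^T, error position = 13, corrected codeword c = 000001101101010

Compute s = H r^T mod 2 one row at a time:
  s_1 = 0 + 1 + 1 + 0 + 1 + 1 + 1 + 0 = 5 ≡ 1 (mod 2).
  s_2 = 0 + 0 + 1 + 1 + 1 + 1 + 1 + 0 = 5 ≡ 1 (mod 2).
  s_3 = 0 + 0 + 1 + 1 + 1 + 0 + 1 + 0 = 4 ≡ 0 (mod 2).
  s_4 = 0 + 0 + 0 + 1 + 1 + 0 + 1 + 0 = 3 ≡ 1 (mod 2).
s = (1, 1, 0, 1)^T — this equals column 13 of H (binary 1101), so error is at position 13.
Correct: flip bit 13 of r = 000001101101110 to get c = 000001101101010.


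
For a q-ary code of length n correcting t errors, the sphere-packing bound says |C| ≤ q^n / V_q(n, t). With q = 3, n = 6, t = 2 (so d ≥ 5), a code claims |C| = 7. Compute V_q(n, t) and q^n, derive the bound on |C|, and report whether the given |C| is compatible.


V_q(n, t) = 73, q^n = 729, Hamming bound = 9, |C| = 7 ≤ bound (satisfied).

Step 1: Compute V_q(n, t) = Σ_{j=0}^2 C(n, j) (q−1)^j.
  j = 0: C(6,0)·(2)^0 = 1·1 = 1.
  j = 1: C(6,1)·(2)^1 = 6·2 = 12.
  j = 2: C(6,2)·(2)^2 = 15·4 = 60.
  V_q(n, t) = 1 + 12 + 60 = 73.
Step 2: q^n = 3^6 = 729.
Step 3: Hamming bound ⌊q^n / V_q(n,t)⌋ = ⌊729/73⌋ = 9.
Step 4: Compare |C| = 7 to 9: satisfied.
The claimed |C| lies below the Hamming bound.


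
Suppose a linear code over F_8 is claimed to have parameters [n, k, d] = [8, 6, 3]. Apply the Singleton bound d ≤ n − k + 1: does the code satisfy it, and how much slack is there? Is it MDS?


Singleton RHS = n − k + 1 = 3, slack = 0, bound satisfied, MDS.

Singleton bound: d ≤ n − k + 1.
Here n = 8, k = 6, so n − k + 1 = 3.
Given d = 3, check d ≤ 3: YES.
Slack = (n − k + 1) − d = 0.
The code is MDS (slack = 0).
Description: the claimed parameters are [8, 6, 3]_8; such a code would be MDS (meets Singleton bound).


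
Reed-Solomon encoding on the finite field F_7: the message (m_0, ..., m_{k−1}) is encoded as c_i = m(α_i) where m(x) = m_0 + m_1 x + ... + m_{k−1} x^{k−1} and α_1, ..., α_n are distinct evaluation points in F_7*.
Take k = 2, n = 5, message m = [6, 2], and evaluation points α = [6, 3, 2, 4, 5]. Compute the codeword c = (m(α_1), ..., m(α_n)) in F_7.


c = [4, 5, 3, 0, 2]

Message polynomial: m(x) = 6 + 2·x (mod 7).
For each evaluation point α_i, compute m(α_i) mod 7:
  α_1 = 6: Horner steps 2 → 4, so m(6) = 4.
  α_2 = 3: Horner steps 2 → 5, so m(3) = 5.
  α_3 = 2: Horner steps 2 → 3, so m(2) = 3.
  α_4 = 4: Horner steps 2 → 0, so m(4) = 0.
  α_5 = 5: Horner steps 2 → 2, so m(5) = 2.
Codeword c = [4, 5, 3, 0, 2] ∈ F_7^5.


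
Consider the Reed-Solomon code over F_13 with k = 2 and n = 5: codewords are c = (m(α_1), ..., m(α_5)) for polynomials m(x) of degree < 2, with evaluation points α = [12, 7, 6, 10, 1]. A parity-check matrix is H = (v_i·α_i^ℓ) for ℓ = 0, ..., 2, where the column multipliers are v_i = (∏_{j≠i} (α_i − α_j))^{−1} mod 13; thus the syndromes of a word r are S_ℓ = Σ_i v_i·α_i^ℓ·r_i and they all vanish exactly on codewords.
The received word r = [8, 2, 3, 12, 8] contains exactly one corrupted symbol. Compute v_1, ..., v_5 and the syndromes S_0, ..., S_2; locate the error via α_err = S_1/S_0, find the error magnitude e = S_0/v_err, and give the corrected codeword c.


S = (5, 8, 5), error at position 1, error magnitude e = 11, c = [10, 2, 3, 12, 8].

Step 1: column multipliers v_i = (∏_{j≠i}(α_i − α_j))^{−1} mod 13.
  i = 1 (α = 12): (12−7)(12−6)(12−10)(12−1) = 5·6·2·11 = 660 ≡ 10, so v_1 = 10^{−1} = 4 (mod 13).
  i = 2 (α = 7): (7−12)(7−6)(7−10)(7−1) = (−5)·1·(−3)·6 = 90 ≡ 12, so v_2 = 12^{−1} = 12 (mod 13).
  i = 3 (α = 6): (6−12)(6−7)(6−10)(6−1) = (−6)·(−1)·(−4)·5 = −120 ≡ 10, so v_3 = 10^{−1} = 4 (mod 13).
  i = 4 (α = 10): (10−12)(10−7)(10−6)(10−1) = (−2)·3·4·9 = −216 ≡ 5, so v_4 = 5^{−1} = 8 (mod 13).
  i = 5 (α = 1): (1−12)(1−7)(1−6)(1−10) = (−11)·(−6)·(−5)·(−9) = 2970 ≡ 6, so v_5 = 6^{−1} = 11 (mod 13).
  v = [4, 12, 4, 8, 11].
Step 2: syndromes of r = [8, 2, 3, 12, 8] (all sums mod 13).
  S_0 = Σ v_i r_i = 4·8 + 12·2 + 4·3 + 8·12 + 11·8 = 252 ≡ 5.
  S_1 = Σ v_i α_i r_i = 4·12·8 + 12·7·2 + 4·6·3 + 8·10·12 + 11·1·8 = 1672 ≡ 8.
  α_i^2 mod 13 = [1, 10, 10, 9, 1].
  S_2 = Σ v_i α_i^2 r_i = 4·1·8 + 12·10·2 + 4·10·3 + 8·9·12 + 11·1·8 = 1344 ≡ 5.
  S = (5, 8, 5) ≠ 0, so r is not a codeword (an error is present).
Step 3: locate the error. For a single error e at position i, S_ℓ = v_i·e·α_i^ℓ, so α_err = S_1/S_0.
  S_0^{−1} = 5^{−1} = 8 (mod 13), so α_err = 8·8 = 64 ≡ 12 = α_1. Error position i = 1.
  Consistency check: S_2/S_1 = 5·5 = 25 ≡ 12 = α_err ✓ (single-error assumption holds).
Step 4: error magnitude e = S_0/v_1 = S_0·∏_{j≠1}(α_1 − α_j) = 5·10 = 50 ≡ 11 (mod 13).
Step 5: correct position 1: c_1 = r_1 − e = 8 − 11 ≡ 10 (mod 13). Hence c = [10, 2, 3, 12, 8].
  Check: interpolating c through the α_i gives m(x) = 9 + 12·x (degree < 2) with m(α_i) = c_i for every i, so c is indeed a codeword.


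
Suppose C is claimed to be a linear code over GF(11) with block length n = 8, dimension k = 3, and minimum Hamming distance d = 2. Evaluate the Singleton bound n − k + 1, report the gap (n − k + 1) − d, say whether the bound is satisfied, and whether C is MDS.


Singleton RHS = n − k + 1 = 6, slack = 4, bound satisfied, not MDS.

Singleton bound: d ≤ n − k + 1.
Here n = 8, k = 3, so n − k + 1 = 6.
Given d = 2, check d ≤ 6: YES.
Slack = (n − k + 1) − d = 4.
The code is NOT MDS (slack = 4 > 0).
Description: the claimed parameters are [8, 3, 2]_11; such a code would be non-MDS.


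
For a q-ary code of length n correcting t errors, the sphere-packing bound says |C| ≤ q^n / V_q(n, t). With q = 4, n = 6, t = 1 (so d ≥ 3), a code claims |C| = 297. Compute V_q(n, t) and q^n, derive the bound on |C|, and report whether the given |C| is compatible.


V_q(n, t) = 19, q^n = 4096, Hamming bound = 215, |C| = 297 > bound (violated).

Step 1: Compute V_q(n, t) = Σ_{j=0}^1 C(n, j) (q−1)^j.
  j = 0: C(6,0)·(3)^0 = 1·1 = 1.
  j = 1: C(6,1)·(3)^1 = 6·3 = 18.
  V_q(n, t) = 1 + 18 = 19.
Step 2: q^n = 4^6 = 4096.
Step 3: Hamming bound ⌊q^n / V_q(n,t)⌋ = ⌊4096/19⌋ = 215.
Step 4: Compare |C| = 297 to 215: violated.
The claimed |C| lies above the Hamming bound, so no 4-ary code of length 6 with d ≥ 3 can have 297 codewords.


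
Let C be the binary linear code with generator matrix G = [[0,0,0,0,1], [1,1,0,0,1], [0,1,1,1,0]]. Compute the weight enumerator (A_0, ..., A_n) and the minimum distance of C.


Weight distribution: A_0 = 1, A_1 = 1, A_2 = 1, A_3 = 3, A_4 = 2. Minimum distance d = 1.

Enumerate all 2^3 = 8 messages m ∈ F_2^3.
For each, compute codeword c = mG in F_2^5, then tally its weight.
  m = 000 → c = 00000, weight = 0.
  m = 100 → c = 00001, weight = 1.
  m = 010 → c = 11001, weight = 3.
  m = 110 → c = 11000, weight = 2.
  m = 001 → c = 01110, weight = 3.
  m = 101 → c = 01111, weight = 4.
  m = 011 → c = 10111, weight = 4.
  m = 111 → c = 10110, weight = 3.
Tally weights:
  weight 0: 1 codewords.
  weight 1: 1 codewords.
  weight 2: 1 codewords.
  weight 3: 3 codewords.
  weight 4: 2 codewords.
Minimum distance d = smallest w > 0 with A_w > 0 = 1.
Sanity: Σ A_w = 8 = 2^3 = 8 ✓.


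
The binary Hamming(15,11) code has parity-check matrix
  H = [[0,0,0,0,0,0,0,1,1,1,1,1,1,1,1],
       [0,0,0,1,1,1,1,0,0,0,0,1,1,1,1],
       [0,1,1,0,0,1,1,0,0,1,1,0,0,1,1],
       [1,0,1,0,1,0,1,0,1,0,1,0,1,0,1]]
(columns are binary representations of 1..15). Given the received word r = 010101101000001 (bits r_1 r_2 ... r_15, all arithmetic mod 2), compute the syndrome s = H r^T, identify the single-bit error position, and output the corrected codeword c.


s = (0, 0, 0, 1)^T, error position = 1, corrected codeword c = 110101101000001

Compute s = H r^T mod 2 one row at a time:
  s_1 = 0 + 1 + 0 + 0 + 0 + 0 + 0 + 1 = 2 ≡ 0 (mod 2).
  s_2 = 1 + 0 + 1 + 1 + 0 + 0 + 0 + 1 = 4 ≡ 0 (mod 2).
  s_3 = 1 + 0 + 1 + 1 + 0 + 0 + 0 + 1 = 4 ≡ 0 (mod 2).
  s_4 = 0 + 0 + 0 + 1 + 1 + 0 + 0 + 1 = 3 ≡ 1 (mod 2).
s = (0, 0, 0, 1)^T — this equals column 1 of H (binary 0001), so error is at position 1.
Correct: flip bit 1 of r = 010101101000001 to get c = 110101101000001.


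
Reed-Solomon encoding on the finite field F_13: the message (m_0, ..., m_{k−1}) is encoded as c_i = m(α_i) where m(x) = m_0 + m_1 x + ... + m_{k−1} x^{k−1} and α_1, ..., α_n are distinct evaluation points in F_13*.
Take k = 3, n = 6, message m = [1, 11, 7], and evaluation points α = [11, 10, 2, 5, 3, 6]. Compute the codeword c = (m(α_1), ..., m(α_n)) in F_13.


c = [7, 5, 12, 10, 6, 7]

Message polynomial: m(x) = 1 + 11·x + 7·x^2 (mod 13).
For each evaluation point α_i, compute m(α_i) mod 13:
  α_1 = 11: Horner steps 7 → 10 → 7, so m(11) = 7.
  α_2 = 10: Horner steps 7 → 3 → 5, so m(10) = 5.
  α_3 = 2: Horner steps 7 → 12 → 12, so m(2) = 12.
  α_4 = 5: Horner steps 7 → 7 → 10, so m(5) = 10.
  α_5 = 3: Horner steps 7 → 6 → 6, so m(3) = 6.
  α_6 = 6: Horner steps 7 → 1 → 7, so m(6) = 7.
Codeword c = [7, 5, 12, 10, 6, 7] ∈ F_13^6.


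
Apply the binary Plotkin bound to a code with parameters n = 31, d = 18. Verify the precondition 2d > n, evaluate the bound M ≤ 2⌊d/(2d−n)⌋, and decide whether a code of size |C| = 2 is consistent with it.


Plotkin bound M ≤ 6; given |C| = 2 ≤ bound (satisfied).

Check applicability: 2d = 36, n = 31.
2d − n = 5 > 0, so Plotkin applies.
Compute d/(2d−n) = 18/5 ≈ 3.6000.
⌊d/(2d−n)⌋ = 3.
Plotkin bound: M ≤ 2·3 = 6.
Given |C| = 2, check: satisfied.
This |C| is below the Plotkin bound.


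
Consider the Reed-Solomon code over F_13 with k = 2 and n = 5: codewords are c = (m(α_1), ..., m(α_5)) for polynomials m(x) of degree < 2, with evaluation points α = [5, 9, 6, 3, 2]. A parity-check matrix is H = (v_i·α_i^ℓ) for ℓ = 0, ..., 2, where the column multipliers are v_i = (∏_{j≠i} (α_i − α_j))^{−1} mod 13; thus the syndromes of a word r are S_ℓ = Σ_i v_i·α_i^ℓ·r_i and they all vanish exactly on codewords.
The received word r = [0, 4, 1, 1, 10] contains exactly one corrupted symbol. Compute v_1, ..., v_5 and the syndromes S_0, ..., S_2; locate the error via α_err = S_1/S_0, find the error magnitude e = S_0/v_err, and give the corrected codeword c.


S = (1, 3, 9), error at position 4, error magnitude e = 3, c = [0, 4, 1, 11, 10].

Step 1: column multipliers v_i = (∏_{j≠i}(α_i − α_j))^{−1} mod 13.
  i = 1 (α = 5): (5−9)(5−6)(5−3)(5−2) = (−4)·(−1)·2·3 = 24 ≡ 11, so v_1 = 11^{−1} = 6 (mod 13).
  i = 2 (α = 9): (9−5)(9−6)(9−3)(9−2) = 4·3·6·7 = 504 ≡ 10, so v_2 = 10^{−1} = 4 (mod 13).
  i = 3 (α = 6): (6−5)(6−9)(6−3)(6−2) = 1·(−3)·3·4 = −36 ≡ 3, so v_3 = 3^{−1} = 9 (mod 13).
  i = 4 (α = 3): (3−5)(3−9)(3−6)(3−2) = (−2)·(−6)·(−3)·1 = −36 ≡ 3, so v_4 = 3^{−1} = 9 (mod 13).
  i = 5 (α = 2): (2−5)(2−9)(2−6)(2−3) = (−3)·(−7)·(−4)·(−1) = 84 ≡ 6, so v_5 = 6^{−1} = 11 (mod 13).
  v = [6, 4, 9, 9, 11].
Step 2: syndromes of r = [0, 4, 1, 1, 10] (all sums mod 13).
  S_0 = Σ v_i r_i = 6·0 + 4·4 + 9·1 + 9·1 + 11·10 = 144 ≡ 1.
  S_1 = Σ v_i α_i r_i = 6·5·0 + 4·9·4 + 9·6·1 + 9·3·1 + 11·2·10 = 445 ≡ 3.
  α_i^2 mod 13 = [12, 3, 10, 9, 4].
  S_2 = Σ v_i α_i^2 r_i = 6·12·0 + 4·3·4 + 9·10·1 + 9·9·1 + 11·4·10 = 659 ≡ 9.
  S = (1, 3, 9) ≠ 0, so r is not a codeword (an error is present).
Step 3: locate the error. For a single error e at position i, S_ℓ = v_i·e·α_i^ℓ, so α_err = S_1/S_0.
  S_0^{−1} = 1^{−1} = 1 (mod 13), so α_err = 3·1 = 3 ≡ 3 = α_4. Error position i = 4.
  Consistency check: S_2/S_1 = 9·9 = 81 ≡ 3 = α_err ✓ (single-error assumption holds).
Step 4: error magnitude e = S_0/v_4 = S_0·∏_{j≠4}(α_4 − α_j) = 1·3 = 3 ≡ 3 (mod 13).
Step 5: correct position 4: c_4 = r_4 − e = 1 − 3 ≡ 11 (mod 13). Hence c = [0, 4, 1, 11, 10].
  Check: interpolating c through the α_i gives m(x) = 8 + 1·x (degree < 2) with m(α_i) = c_i for every i, so c is indeed a codeword.


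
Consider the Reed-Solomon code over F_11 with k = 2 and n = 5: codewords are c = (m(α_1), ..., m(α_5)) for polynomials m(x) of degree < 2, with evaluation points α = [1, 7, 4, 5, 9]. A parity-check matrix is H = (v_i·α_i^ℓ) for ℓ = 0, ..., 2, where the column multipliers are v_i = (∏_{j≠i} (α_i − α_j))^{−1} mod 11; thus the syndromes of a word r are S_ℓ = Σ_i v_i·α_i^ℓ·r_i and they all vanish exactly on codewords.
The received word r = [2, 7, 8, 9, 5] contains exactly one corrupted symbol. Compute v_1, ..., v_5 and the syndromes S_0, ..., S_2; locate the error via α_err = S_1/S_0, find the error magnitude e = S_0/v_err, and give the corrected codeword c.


S = (2, 8, 10), error at position 3, error magnitude e = 9, c = [2, 7, 10, 9, 5].

Step 1: column multipliers v_i = (∏_{j≠i}(α_i − α_j))^{−1} mod 11.
  i = 1 (α = 1): (1−7)(1−4)(1−5)(1−9) = (−6)·(−3)·(−4)·(−8) = 576 ≡ 4, so v_1 = 4^{−1} = 3 (mod 11).
  i = 2 (α = 7): (7−1)(7−4)(7−5)(7−9) = 6·3·2·(−2) = −72 ≡ 5, so v_2 = 5^{−1} = 9 (mod 11).
  i = 3 (α = 4): (4−1)(4−7)(4−5)(4−9) = 3·(−3)·(−1)·(−5) = −45 ≡ 10, so v_3 = 10^{−1} = 10 (mod 11).
  i = 4 (α = 5): (5−1)(5−7)(5−4)(5−9) = 4·(−2)·1·(−4) = 32 ≡ 10, so v_4 = 10^{−1} = 10 (mod 11).
  i = 5 (α = 9): (9−1)(9−7)(9−4)(9−5) = 8·2·5·4 = 320 ≡ 1, so v_5 = 1^{−1} = 1 (mod 11).
  v = [3, 9, 10, 10, 1].
Step 2: syndromes of r = [2, 7, 8, 9, 5] (all sums mod 11).
  S_0 = Σ v_i r_i = 3·2 + 9·7 + 10·8 + 10·9 + 1·5 = 244 ≡ 2.
  S_1 = Σ v_i α_i r_i = 3·1·2 + 9·7·7 + 10·4·8 + 10·5·9 + 1·9·5 = 1262 ≡ 8.
  α_i^2 mod 11 = [1, 5, 5, 3, 4].
  S_2 = Σ v_i α_i^2 r_i = 3·1·2 + 9·5·7 + 10·5·8 + 10·3·9 + 1·4·5 = 1011 ≡ 10.
  S = (2, 8, 10) ≠ 0, so r is not a codeword (an error is present).
Step 3: locate the error. For a single error e at position i, S_ℓ = v_i·e·α_i^ℓ, so α_err = S_1/S_0.
  S_0^{−1} = 2^{−1} = 6 (mod 11), so α_err = 8·6 = 48 ≡ 4 = α_3. Error position i = 3.
  Consistency check: S_2/S_1 = 10·7 = 70 ≡ 4 = α_err ✓ (single-error assumption holds).
Step 4: error magnitude e = S_0/v_3 = S_0·∏_{j≠3}(α_3 − α_j) = 2·10 = 20 ≡ 9 (mod 11).
Step 5: correct position 3: c_3 = r_3 − e = 8 − 9 ≡ 10 (mod 11). Hence c = [2, 7, 10, 9, 5].
  Check: interpolating c through the α_i gives m(x) = 3 + 10·x (degree < 2) with m(α_i) = c_i for every i, so c is indeed a codeword.


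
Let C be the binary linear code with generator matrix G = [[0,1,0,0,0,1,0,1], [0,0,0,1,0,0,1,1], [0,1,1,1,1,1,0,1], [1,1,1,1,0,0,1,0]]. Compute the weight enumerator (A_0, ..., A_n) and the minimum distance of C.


Weight distribution: A_0 = 1, A_3 = 4, A_4 = 5, A_5 = 4, A_6 = 2. Minimum distance d = 3.

Enumerate all 2^4 = 16 messages m ∈ F_2^4.
For each, compute codeword c = mG in F_2^8, then tally its weight.
  m = 0000 → c = 00000000, weight = 0.
  m = 1000 → c = 01000101, weight = 3.
  m = 0100 → c = 00010011, weight = 3.
  m = 1100 → c = 01010110, weight = 4.
  m = 0010 → c = 01111101, weight = 6.
  m = 1010 → c = 00111000, weight = 3.
  m = 0110 → c = 01101110, weight = 5.
  m = 1110 → c = 00101011, weight = 4.
  m = 0001 → c = 11110010, weight = 5.
  m = 1001 → c = 10110111, weight = 6.
  m = 0101 → c = 11100001, weight = 4.
  m = 1101 → c = 10100100, weight = 3.
  m = 0011 → c = 10001111, weight = 5.
  m = 1011 → c = 11001010, weight = 4.
  m = 0111 → c = 10011100, weight = 4.
  m = 1111 → c = 11011001, weight = 5.
Tally weights:
  weight 0: 1 codewords.
  weight 3: 4 codewords.
  weight 4: 5 codewords.
  weight 5: 4 codewords.
  weight 6: 2 codewords.
Minimum distance d = smallest w > 0 with A_w > 0 = 3.
Sanity: Σ A_w = 16 = 2^4 = 16 ✓.


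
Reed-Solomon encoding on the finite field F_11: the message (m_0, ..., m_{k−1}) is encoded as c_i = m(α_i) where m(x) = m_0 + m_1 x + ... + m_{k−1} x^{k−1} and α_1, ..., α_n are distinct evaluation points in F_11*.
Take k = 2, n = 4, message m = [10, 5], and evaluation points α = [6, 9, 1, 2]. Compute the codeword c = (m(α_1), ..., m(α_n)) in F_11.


c = [7, 0, 4, 9]

Message polynomial: m(x) = 10 + 5·x (mod 11).
For each evaluation point α_i, compute m(α_i) mod 11:
  α_1 = 6: Horner steps 5 → 7, so m(6) = 7.
  α_2 = 9: Horner steps 5 → 0, so m(9) = 0.
  α_3 = 1: Horner steps 5 → 4, so m(1) = 4.
  α_4 = 2: Horner steps 5 → 9, so m(2) = 9.
Codeword c = [7, 0, 4, 9] ∈ F_11^4.


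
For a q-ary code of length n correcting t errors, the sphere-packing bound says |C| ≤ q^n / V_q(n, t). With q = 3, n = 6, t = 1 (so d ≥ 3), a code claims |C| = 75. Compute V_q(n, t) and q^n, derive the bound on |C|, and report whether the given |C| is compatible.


V_q(n, t) = 13, q^n = 729, Hamming bound = 56, |C| = 75 > bound (violated).

Step 1: Compute V_q(n, t) = Σ_{j=0}^1 C(n, j) (q−1)^j.
  j = 0: C(6,0)·(2)^0 = 1·1 = 1.
  j = 1: C(6,1)·(2)^1 = 6·2 = 12.
  V_q(n, t) = 1 + 12 = 13.
Step 2: q^n = 3^6 = 729.
Step 3: Hamming bound ⌊q^n / V_q(n,t)⌋ = ⌊729/13⌋ = 56.
Step 4: Compare |C| = 75 to 56: violated.
The claimed |C| lies above the Hamming bound, so no 3-ary code of length 6 with d ≥ 3 can have 75 codewords.


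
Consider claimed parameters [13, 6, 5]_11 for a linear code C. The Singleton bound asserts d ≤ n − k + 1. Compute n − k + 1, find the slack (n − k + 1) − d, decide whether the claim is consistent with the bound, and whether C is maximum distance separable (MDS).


Singleton RHS = n − k + 1 = 8, slack = 3, bound satisfied, not MDS.

Singleton bound: d ≤ n − k + 1.
Here n = 13, k = 6, so n − k + 1 = 8.
Given d = 5, check d ≤ 8: YES.
Slack = (n − k + 1) − d = 3.
The code is NOT MDS (slack = 3 > 0).
Description: the claimed parameters are [13, 6, 5]_11; such a code would be non-MDS.


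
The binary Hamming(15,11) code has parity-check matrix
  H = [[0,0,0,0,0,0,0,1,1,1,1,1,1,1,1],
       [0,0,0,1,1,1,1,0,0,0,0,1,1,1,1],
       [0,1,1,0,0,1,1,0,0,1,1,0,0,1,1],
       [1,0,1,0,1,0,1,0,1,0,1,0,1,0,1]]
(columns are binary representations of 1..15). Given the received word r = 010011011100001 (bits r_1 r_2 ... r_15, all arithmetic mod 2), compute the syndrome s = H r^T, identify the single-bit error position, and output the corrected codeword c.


s = (0, 1, 0, 1)^T, error position = 5, corrected codeword c = 010001011100001

Compute s = H r^T mod 2 one row at a time:
  s_1 = 1 + 1 + 1 + 0 + 0 + 0 + 0 + 1 = 4 ≡ 0 (mod 2).
  s_2 = 0 + 1 + 1 + 0 + 0 + 0 + 0 + 1 = 3 ≡ 1 (mod 2).
  s_3 = 1 + 0 + 1 + 0 + 1 + 0 + 0 + 1 = 4 ≡ 0 (mod 2).
  s_4 = 0 + 0 + 1 + 0 + 1 + 0 + 0 + 1 = 3 ≡ 1 (mod 2).
s = (0, 1, 0, 1)^T — this equals column 5 of H (binary 0101), so error is at position 5.
Correct: flip bit 5 of r = 010011011100001 to get c = 010001011100001.


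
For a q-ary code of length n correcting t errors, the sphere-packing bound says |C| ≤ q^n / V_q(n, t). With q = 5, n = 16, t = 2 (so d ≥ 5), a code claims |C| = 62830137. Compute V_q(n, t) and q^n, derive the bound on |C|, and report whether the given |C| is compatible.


V_q(n, t) = 1985, q^n = 152587890625, Hamming bound = 76870473, |C| = 62830137 ≤ bound (satisfied).

Step 1: Compute V_q(n, t) = Σ_{j=0}^2 C(n, j) (q−1)^j.
  j = 0: C(16,0)·(4)^0 = 1·1 = 1.
  j = 1: C(16,1)·(4)^1 = 16·4 = 64.
  j = 2: C(16,2)·(4)^2 = 120·16 = 1920.
  V_q(n, t) = 1 + 64 + 1920 = 1985.
Step 2: q^n = 5^16 = 152587890625.
Step 3: Hamming bound ⌊q^n / V_q(n,t)⌋ = ⌊152587890625/1985⌋ = 76870473.
Step 4: Compare |C| = 62830137 to 76870473: satisfied.
The claimed |C| lies below the Hamming bound.


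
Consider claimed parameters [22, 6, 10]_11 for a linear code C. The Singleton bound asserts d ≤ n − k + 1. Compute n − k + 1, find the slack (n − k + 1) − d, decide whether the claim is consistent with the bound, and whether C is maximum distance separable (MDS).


Singleton RHS = n − k + 1 = 17, slack = 7, bound satisfied, not MDS.

Singleton bound: d ≤ n − k + 1.
Here n = 22, k = 6, so n − k + 1 = 17.
Given d = 10, check d ≤ 17: YES.
Slack = (n − k + 1) − d = 7.
The code is NOT MDS (slack = 7 > 0).
Description: the claimed parameters are [22, 6, 10]_11; such a code would be non-MDS.


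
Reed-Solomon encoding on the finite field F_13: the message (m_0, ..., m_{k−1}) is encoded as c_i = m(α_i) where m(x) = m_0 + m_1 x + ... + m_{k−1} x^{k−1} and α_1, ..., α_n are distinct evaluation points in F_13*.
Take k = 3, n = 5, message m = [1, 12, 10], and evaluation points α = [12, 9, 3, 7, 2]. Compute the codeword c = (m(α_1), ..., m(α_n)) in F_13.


c = [12, 9, 10, 3, 0]

Message polynomial: m(x) = 1 + 12·x + 10·x^2 (mod 13).
For each evaluation point α_i, compute m(α_i) mod 13:
  α_1 = 12: Horner steps 10 → 2 → 12, so m(12) = 12.
  α_2 = 9: Horner steps 10 → 11 → 9, so m(9) = 9.
  α_3 = 3: Horner steps 10 → 3 → 10, so m(3) = 10.
  α_4 = 7: Horner steps 10 → 4 → 3, so m(7) = 3.
  α_5 = 2: Horner steps 10 → 6 → 0, so m(2) = 0.
Codeword c = [12, 9, 10, 3, 0] ∈ F_13^5.


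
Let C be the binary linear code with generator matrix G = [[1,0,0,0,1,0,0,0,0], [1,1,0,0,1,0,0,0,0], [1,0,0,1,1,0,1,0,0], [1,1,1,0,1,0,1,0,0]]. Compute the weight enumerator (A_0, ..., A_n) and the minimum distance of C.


Weight distribution: A_0 = 1, A_1 = 1, A_2 = 4, A_3 = 4, A_4 = 3, A_5 = 3. Minimum distance d = 1.

Enumerate all 2^4 = 16 messages m ∈ F_2^4.
For each, compute codeword c = mG in F_2^9, then tally its weight.
  m = 0000 → c = 000000000, weight = 0.
  m = 1000 → c = 100010000, weight = 2.
  m = 0100 → c = 110010000, weight = 3.
  m = 1100 → c = 010000000, weight = 1.
  m = 0010 → c = 100110100, weight = 4.
  m = 1010 → c = 000100100, weight = 2.
  m = 0110 → c = 010100100, weight = 3.
  m = 1110 → c = 110110100, weight = 5.
  m = 0001 → c = 111010100, weight = 5.
  m = 1001 → c = 011000100, weight = 3.
  m = 0101 → c = 001000100, weight = 2.
  m = 1101 → c = 101010100, weight = 4.
  m = 0011 → c = 011100000, weight = 3.
  m = 1011 → c = 111110000, weight = 5.
  m = 0111 → c = 101110000, weight = 4.
  m = 1111 → c = 001100000, weight = 2.
Tally weights:
  weight 0: 1 codewords.
  weight 1: 1 codewords.
  weight 2: 4 codewords.
  weight 3: 4 codewords.
  weight 4: 3 codewords.
  weight 5: 3 codewords.
Minimum distance d = smallest w > 0 with A_w > 0 = 1.
Sanity: Σ A_w = 16 = 2^4 = 16 ✓.


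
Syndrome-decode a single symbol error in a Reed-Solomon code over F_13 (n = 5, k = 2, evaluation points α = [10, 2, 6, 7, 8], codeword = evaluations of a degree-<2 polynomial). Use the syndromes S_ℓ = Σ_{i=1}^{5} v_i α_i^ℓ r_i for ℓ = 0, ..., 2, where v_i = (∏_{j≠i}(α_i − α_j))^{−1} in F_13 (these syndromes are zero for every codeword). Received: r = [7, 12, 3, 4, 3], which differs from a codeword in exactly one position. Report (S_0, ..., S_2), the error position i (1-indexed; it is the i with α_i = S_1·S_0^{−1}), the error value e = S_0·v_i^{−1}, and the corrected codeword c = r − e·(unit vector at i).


S = (12, 5, 1), error at position 5, error magnitude e = 11, c = [7, 12, 3, 4, 5].

Step 1: column multipliers v_i = (∏_{j≠i}(α_i − α_j))^{−1} mod 13.
  i = 1 (α = 10): (10−2)(10−6)(10−7)(10−8) = 8·4·3·2 = 192 ≡ 10, so v_1 = 10^{−1} = 4 (mod 13).
  i = 2 (α = 2): (2−10)(2−6)(2−7)(2−8) = (−8)·(−4)·(−5)·(−6) = 960 ≡ 11, so v_2 = 11^{−1} = 6 (mod 13).
  i = 3 (α = 6): (6−10)(6−2)(6−7)(6−8) = (−4)·4·(−1)·(−2) = −32 ≡ 7, so v_3 = 7^{−1} = 2 (mod 13).
  i = 4 (α = 7): (7−10)(7−2)(7−6)(7−8) = (−3)·5·1·(−1) = 15 ≡ 2, so v_4 = 2^{−1} = 7 (mod 13).
  i = 5 (α = 8): (8−10)(8−2)(8−6)(8−7) = (−2)·6·2·1 = −24 ≡ 2, so v_5 = 2^{−1} = 7 (mod 13).
  v = [4, 6, 2, 7, 7].
Step 2: syndromes of r = [7, 12, 3, 4, 3] (all sums mod 13).
  S_0 = Σ v_i r_i = 4·7 + 6·12 + 2·3 + 7·4 + 7·3 = 155 ≡ 12.
  S_1 = Σ v_i α_i r_i = 4·10·7 + 6·2·12 + 2·6·3 + 7·7·4 + 7·8·3 = 824 ≡ 5.
  α_i^2 mod 13 = [9, 4, 10, 10, 12].
  S_2 = Σ v_i α_i^2 r_i = 4·9·7 + 6·4·12 + 2·10·3 + 7·10·4 + 7·12·3 = 1132 ≡ 1.
  S = (12, 5, 1) ≠ 0, so r is not a codeword (an error is present).
Step 3: locate the error. For a single error e at position i, S_ℓ = v_i·e·α_i^ℓ, so α_err = S_1/S_0.
  S_0^{−1} = 12^{−1} = 12 (mod 13), so α_err = 5·12 = 60 ≡ 8 = α_5. Error position i = 5.
  Consistency check: S_2/S_1 = 1·8 = 8 ≡ 8 = α_err ✓ (single-error assumption holds).
Step 4: error magnitude e = S_0/v_5 = S_0·∏_{j≠5}(α_5 − α_j) = 12·2 = 24 ≡ 11 (mod 13).
Step 5: correct position 5: c_5 = r_5 − e = 3 − 11 ≡ 5 (mod 13). Hence c = [7, 12, 3, 4, 5].
  Check: interpolating c through the α_i gives m(x) = 10 + 1·x (degree < 2) with m(α_i) = c_i for every i, so c is indeed a codeword.


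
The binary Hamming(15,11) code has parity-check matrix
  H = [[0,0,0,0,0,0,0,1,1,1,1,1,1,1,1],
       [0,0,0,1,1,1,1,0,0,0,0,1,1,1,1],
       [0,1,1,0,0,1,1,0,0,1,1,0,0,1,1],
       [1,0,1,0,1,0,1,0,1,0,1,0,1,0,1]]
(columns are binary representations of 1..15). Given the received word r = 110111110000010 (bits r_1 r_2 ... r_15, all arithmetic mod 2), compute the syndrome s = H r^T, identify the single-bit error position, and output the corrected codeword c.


s = (0, 1, 0, 1)^T, error position = 5, corrected codeword c = 110101110000010

Compute s = H r^T mod 2 one row at a time:
  s_1 = 1 + 0 + 0 + 0 + 0 + 0 + 1 + 0 = 2 ≡ 0 (mod 2).
  s_2 = 1 + 1 + 1 + 1 + 0 + 0 + 1 + 0 = 5 ≡ 1 (mod 2).
  s_3 = 1 + 0 + 1 + 1 + 0 + 0 + 1 + 0 = 4 ≡ 0 (mod 2).
  s_4 = 1 + 0 + 1 + 1 + 0 + 0 + 0 + 0 = 3 ≡ 1 (mod 2).
s = (0, 1, 0, 1)^T — this equals column 5 of H (binary 0101), so error is at position 5.
Correct: flip bit 5 of r = 110111110000010 to get c = 110101110000010.
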